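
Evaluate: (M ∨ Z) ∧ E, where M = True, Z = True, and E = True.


M = True, Z = True, E = True
Step 1: M ∨ Z = True OR True = True
Step 2: True ∧ E = True AND True = True
OR is true when at least one operand is true; AND requires both.

True


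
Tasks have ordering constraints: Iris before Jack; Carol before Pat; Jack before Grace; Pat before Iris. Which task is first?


Constraints: Iris before Jack; Carol before Pat; Jack before Grace; Pat before Iris
The first task can have nothing scheduled before it, so it must never appear on the right of a 'before'.
Tasks appearing after some 'before': Jack, Pat, Grace, Iris.
The only task not in that list is Carol → it is first.

Carol


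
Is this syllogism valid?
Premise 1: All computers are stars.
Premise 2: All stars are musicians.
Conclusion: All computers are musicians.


Premise 1: All computers are stars.
Premise 2: All stars are musicians.
Conclusion: All computers are musicians.
Barbara syllogism (AAA-1): All A are B, All B are C → All A are C.
Middle term (stars) distributed in premise 2.

Valid


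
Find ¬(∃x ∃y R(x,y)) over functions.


Original: ∃x ∃y R(x,y)
Rule: ¬∀→∃, ¬∃→∀, negate predicate.
Negation: ∀x ∀y ¬R(x,y)

∀x ∀y ¬R(x,y)


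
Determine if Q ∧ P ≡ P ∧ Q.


Expression 1: Q ∧ P
Expression 2: P ∧ Q
Truth table (Q P | Expr1 Expr2):
  T T |   T     T
  T F |   F     F
  F T |   F     F
  F F |   F     F
All 4 rows agree, so the expressions are logically equivalent.

Yes


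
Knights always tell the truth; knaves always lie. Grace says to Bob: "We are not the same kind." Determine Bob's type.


Grace says: "We are not the same kind."
Case 1: Grace is a Knight (truth-teller)
  Statement is true → they ARE different → Bob is a Knave
Case 2: Grace is a Knave (liar)
  Statement is false → they are NOT different → Bob is a Knave
In both cases, Bob is a Knave.

Knave


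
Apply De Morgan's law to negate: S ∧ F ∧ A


De Morgan's law: ¬(P ∧ Q ∧ R) ≡ ¬P ∨ ¬Q ∨ ¬R
¬(S ∧ F ∧ A) = ¬S ∨ ¬F ∨ ¬A

¬S ∨ ¬F ∨ ¬A


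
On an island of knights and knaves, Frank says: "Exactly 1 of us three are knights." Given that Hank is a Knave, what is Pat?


Frank claims exactly 1 knights among Frank, Hank, Pat.
Given: Hank is a Knave.

Case 1: Frank is a Knight (tells truth)
  Then exactly 1 of the three are knights.
  Counting Frank, Hank: 1 knight(s) so far. Need 0 more → Pat = Knave.
Case 2: Frank is a Knave (lies)
  Then the count is NOT 1.
  If Pat = Knight, count = 1 = 1 → claim would be true, contradicts lie.
  If Pat = Knave, count = 0 ≠ 1 → lie confirmed ✓

Pat is a Knave.

Knave


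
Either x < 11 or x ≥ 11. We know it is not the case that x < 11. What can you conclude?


Disjunctive syllogism: P ∨ Q, ¬P ⊢ Q
Disjunction: x < 11 ∨ x ≥ 11
We know it is not the case that x < 11.
By disjunctive syllogism, the other disjunct must be true.

x ≥ 11


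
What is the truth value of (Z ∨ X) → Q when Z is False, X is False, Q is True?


Z = False, X = False, Q = True
Step 1: Z ∨ X = False OR False = False
Step 2: (False) → Q: false only when antecedent=True and Q=False.
Result: True

True


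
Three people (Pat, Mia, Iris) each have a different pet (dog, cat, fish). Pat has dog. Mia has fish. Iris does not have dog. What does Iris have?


From clues:
  Pat → dog
  Mia → fish
By elimination, Iris gets the remaining.

cat


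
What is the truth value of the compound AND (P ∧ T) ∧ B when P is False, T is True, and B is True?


P = False, T = True, B = True
Step 1: P ∧ T = False AND True = False
Step 2: False ∧ B = False AND True = False
AND is true only when ALL operands are true.

False


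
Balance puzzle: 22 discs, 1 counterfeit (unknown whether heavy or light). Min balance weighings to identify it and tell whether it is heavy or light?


Let n = 22. 44 possibilities (n discs × lighter/heavier); each weighing has 3 outcomes.
Bound for k weighings: say the first weighing puts j discs on each pan. If it tips, the 2j weighed discs remain suspects (each with a known direction) and k-1 weighings give 3^(k-1) outcomes; 3^(k-1) is odd, so 2j ≤ 3^(k-1) - 1. If it balances, the n - 2j unweighed discs remain with direction unknown: 2(n - 2j) ≤ 3^(k-1) - 1 by the same parity argument. Adding, n ≤ (3^(k-1) - 1) + (3^(k-1) - 1)/2 = (3^k - 3)/2, and the classical three-group strategy achieves this (3 discs in 2 weighings, 12 in 3, 39 in 4, 120 in 5).
So we need the smallest k with (3^k - 3)/2 ≥ 22.
k = 3: (3^3 - 3)/2 = 12 < 22 ✗
k = 4: (3^4 - 3)/2 = 39 ≥ 22 ✓

4


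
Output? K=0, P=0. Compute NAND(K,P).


K AND P = 0
NOT(0) = 1

1


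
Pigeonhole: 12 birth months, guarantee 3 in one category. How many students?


Pigeonhole: to guarantee k in one of n categories, need (k-1)×n + 1.
k = 3, n = 12
Minimum = (3-1) × 12 + 1 = 2 × 12 + 1

25


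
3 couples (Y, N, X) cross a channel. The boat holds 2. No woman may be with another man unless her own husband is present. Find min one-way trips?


Label couples Y, N, X (H = husband, W = wife).
Counting alone: 6 people, the boat carries 2 and someone must bring it back, so each round trip nets at most +1 on the far side until the last crossing → at least 9 trips. The jealousy constraint makes 9 impossible; the shortest valid schedule has 11:
1. WY+WN →  (far: WY,WN; near: HY,HN,HX,WX)
2. WY ←       (far: WN; near: HY,HN,HX,WY,WX)
3. WY+WX →  (far: WY,WN,WX; near: HY,HN,HX)
4. WY ←       (far: WN,WX; near: HY,HN,HX,WY)
5. HN+HX →  (far: HN,WN,HX,WX; near: HY,WY)
6. HN+WN ←  (far: HX,WX; near: HY,WY,HN,WN)
7. HY+HN →  (far: HY,HN,HX,WX; near: WY,WN)
8. WX ←       (far: HY,HN,HX; near: WY,WN,WX)
9. WY+WN →  (far: HY,WY,HN,WN,HX; near: WX)
10. HX ←      (far: HY,WY,HN,WN; near: HX,WX)
11. HX+WX → (far: all six; near: empty)
In every state each wife is either with her husband or with no other man.
Minimum trips = 11

11


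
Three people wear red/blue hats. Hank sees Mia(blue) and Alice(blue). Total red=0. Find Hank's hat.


Total red = 0, seen red = 0
Own red = 0 - 0 = 0
Hank's hat is blue.

blue


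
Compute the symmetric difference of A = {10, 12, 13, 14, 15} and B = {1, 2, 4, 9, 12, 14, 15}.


A = {10, 12, 13, 14, 15}
B = {1, 2, 4, 9, 12, 14, 15}
Operation: symmetric difference
In A only: [10, 13], in B only: [1, 2, 4, 9]

{1, 2, 4, 9, 10, 13}


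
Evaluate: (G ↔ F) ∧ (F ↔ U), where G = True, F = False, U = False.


G = True, F = False, U = False
Step 1: G ↔ F is true when G and F have the same value. Result: False
Step 2: F ↔ U is true when F and U have the same value. Result: True
Step 3: False ∧ True = False

False


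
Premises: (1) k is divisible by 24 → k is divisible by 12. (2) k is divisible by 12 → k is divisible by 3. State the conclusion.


Hypothetical syllogism: P → Q, Q → R ⊢ P → R
Premise 1: k is divisible by 24 → k is divisible by 12
Premise 2: k is divisible by 12 → k is divisible by 3
Chain the implications: the middle term (k is divisible by 12) links the two.
Conclusion: If k is divisible by 24, then k is divisible by 3.

If k is divisible by 24, then k is divisible by 3.


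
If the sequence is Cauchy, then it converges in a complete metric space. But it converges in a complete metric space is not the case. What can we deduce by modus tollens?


Modus tollens: P → Q, ¬Q ⊢ ¬P
P: the sequence is Cauchy
Q: it converges in a complete metric space
We have P → Q and Q is false.
By modus tollens, P must be false.

It is not the case that the sequence is Cauchy


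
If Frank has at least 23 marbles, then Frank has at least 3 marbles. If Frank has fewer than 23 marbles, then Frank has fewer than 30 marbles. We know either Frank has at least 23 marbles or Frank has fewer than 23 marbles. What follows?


Constructive dilemma: (P → Q) ∧ (R → S), P ∨ R ⊢ Q ∨ S
Premise 1: Frank has at least 23 marbles → Frank has at least 3 marbles
Premise 2: Frank has fewer than 23 marbles → Frank has fewer than 30 marbles
Premise 3: Frank has at least 23 marbles ∨ Frank has fewer than 23 marbles
Case 1: Assuming Frank has at least 23 marbles, then by Premise 1, Frank has at least 3 marbles.
Case 2: Assuming Frank has fewer than 23 marbles, then by Premise 2, Frank has fewer than 30 marbles.
Since one of Frank has at least 23 marbles or Frank has fewer than 23 marbles must hold, we get Frank has at least 3 marbles or Frank has fewer than 30 marbles.

Frank has at least 3 marbles or Frank has fewer than 30 marbles.


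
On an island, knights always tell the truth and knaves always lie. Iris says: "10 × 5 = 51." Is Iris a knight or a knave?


Statement: "10 × 5 = 51."
Actual: 10 × 5 = 50
Claimed: 51
Statement is FALSE → Iris lies → Knave

Knave


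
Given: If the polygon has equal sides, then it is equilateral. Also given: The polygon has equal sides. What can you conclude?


Modus ponens: P → Q, P ⊢ Q
P: the polygon has equal sides
Q: it is equilateral
We have P → Q and P is true.
By modus ponens, Q must be true.

It is equilateral


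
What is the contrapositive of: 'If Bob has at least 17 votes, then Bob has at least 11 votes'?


Original: If Bob has at least 17 votes, then Bob has at least 11 votes
Contrapositive: If ¬Q, then ¬P
Negate Q: not (Bob has at least 11 votes)
Negate P: not (Bob has at least 17 votes)

If not (Bob has at least 11 votes), then not (Bob has at least 17 votes).


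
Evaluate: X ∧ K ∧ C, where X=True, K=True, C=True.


X = True, K = True, C = True
Expression: X ∧ K ∧ C
Step 1: X ∧ K = True AND True = True
Step 2: (True) ∧ C = True AND True = True

True


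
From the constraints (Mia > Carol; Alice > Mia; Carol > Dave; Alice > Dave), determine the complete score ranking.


Constraints: Mia > Carol; Alice > Mia; Carol > Dave; Alice > Dave
Method: at each step, the next-highest is the one remaining person who never appears on the smaller side of a constraint between remaining people.
  Step 1: remaining {Dave, Alice, Mia, Carol}; on the smaller side: {Dave, Mia, Carol} → Alice is next (Alice > Mia; Alice > Dave).
  Step 2: remaining {Dave, Mia, Carol}; on the smaller side: {Dave, Carol} → Mia is next (Mia > Carol).
  Step 3: remaining {Dave, Carol}; on the smaller side: {Dave} → Carol is next (Carol > Dave).
  Step 4: only Dave remains → lowest.
Final ranking (highest to lowest):

Alice > Mia > Carol > Dave


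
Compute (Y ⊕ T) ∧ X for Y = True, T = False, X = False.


Y = True, T = False, X = False
Step 1: Y ⊕ T = True XOR False = True
Step 2: True ∧ X = True AND False = False
XOR true when exactly one of Y,T is true; then AND with X.

False


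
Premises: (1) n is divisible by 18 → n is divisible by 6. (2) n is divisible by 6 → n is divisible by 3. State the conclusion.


Hypothetical syllogism: P → Q, Q → R ⊢ P → R
Premise 1: n is divisible by 18 → n is divisible by 6
Premise 2: n is divisible by 6 → n is divisible by 3
Chain the implications: the middle term (n is divisible by 6) links the two.
Conclusion: If n is divisible by 18, then n is divisible by 3.

If n is divisible by 18, then n is divisible by 3.


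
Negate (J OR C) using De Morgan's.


De Morgan's law: ¬(P ∨ Q) ≡ ¬P ∧ ¬Q
¬(J ∨ C) = ¬J ∧ ¬C

¬J ∧ ¬C


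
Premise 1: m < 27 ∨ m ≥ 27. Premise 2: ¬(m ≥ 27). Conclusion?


Disjunctive syllogism: P ∨ Q, ¬P ⊢ Q
Disjunction: m < 27 ∨ m ≥ 27
We know it is not the case that m ≥ 27.
By disjunctive syllogism, the other disjunct must be true.

m < 27


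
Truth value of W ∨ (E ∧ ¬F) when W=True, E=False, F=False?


W = True, E = False, F = False
Expression: W ∨ (E ∧ ¬F)
Step 1: ¬F = NOT False = True
Step 2: E ∧ ¬F = False AND True = False
Step 3: W ∨ (False) = True OR False = True

True


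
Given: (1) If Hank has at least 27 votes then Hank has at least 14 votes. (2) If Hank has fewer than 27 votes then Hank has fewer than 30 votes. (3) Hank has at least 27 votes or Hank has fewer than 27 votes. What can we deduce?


Constructive dilemma: (P → Q) ∧ (R → S), P ∨ R ⊢ Q ∨ S
Premise 1: Hank has at least 27 votes → Hank has at least 14 votes
Premise 2: Hank has fewer than 27 votes → Hank has fewer than 30 votes
Premise 3: Hank has at least 27 votes ∨ Hank has fewer than 27 votes
Case 1: Assuming Hank has at least 27 votes, then by Premise 1, Hank has at least 14 votes.
Case 2: Assuming Hank has fewer than 27 votes, then by Premise 2, Hank has fewer than 30 votes.
Since one of Hank has at least 27 votes or Hank has fewer than 27 votes must hold, we get Hank has at least 14 votes or Hank has fewer than 30 votes.

Hank has at least 14 votes or Hank has fewer than 30 votes.


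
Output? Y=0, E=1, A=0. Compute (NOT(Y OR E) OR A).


Y OR E = 1
NOT(1) = 0
0 OR 0 = 0

0


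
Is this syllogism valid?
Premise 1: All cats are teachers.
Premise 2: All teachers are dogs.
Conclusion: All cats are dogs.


Premise 1: All cats are teachers.
Premise 2: All teachers are dogs.
Conclusion: All cats are dogs.
Barbara syllogism (AAA-1): All A are B, All B are C → All A are C.
Middle term (teachers) distributed in premise 2.

Valid


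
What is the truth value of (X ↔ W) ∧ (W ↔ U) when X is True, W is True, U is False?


X = True, W = True, U = False
Step 1: X ↔ W is true when X and W have the same value. Result: True
Step 2: W ↔ U is true when W and U have the same value. Result: False
Step 3: True ∧ False = False

False


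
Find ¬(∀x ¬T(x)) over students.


Original: ∀x ¬T(x)
Rule: ¬∀→∃, ¬∃→∀, negate predicate.
Negation: ∃x T(x)

∃x T(x)


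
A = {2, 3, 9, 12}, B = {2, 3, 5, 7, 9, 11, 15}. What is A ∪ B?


A = {2, 3, 9, 12}
B = {2, 3, 5, 7, 9, 11, 15}
Operation: union
All elements combined: 2, 3, 5, 7, 9, 11, 12, 15

{2, 3, 5, 7, 9, 11, 12, 15}


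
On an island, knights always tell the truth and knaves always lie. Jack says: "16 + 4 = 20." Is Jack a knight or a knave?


Statement: "16 + 4 = 20."
Actual: 16 + 4 = 20
Claimed: 20
Statement is TRUE → Jack tells the truth → Knight

Knight


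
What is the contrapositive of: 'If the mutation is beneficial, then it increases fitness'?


Original: If the mutation is beneficial, then it increases fitness
Contrapositive: If ¬Q, then ¬P
Negate Q: not (it increases fitness)
Negate P: not (the mutation is beneficial)

If not (it increases fitness), then not (the mutation is beneficial).


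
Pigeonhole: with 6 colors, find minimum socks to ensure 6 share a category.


Pigeonhole: to guarantee k in one of n categories, need (k-1)×n + 1.
k = 6, n = 6
Minimum = (6-1) × 6 + 1 = 5 × 6 + 1

31


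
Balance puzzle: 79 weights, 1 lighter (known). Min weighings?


Each weighing has 3 outcomes (left heavy / balance / right heavy), so k weighings distinguish at most 3^k cases; splitting into three near-equal groups achieves this.
Need 3^k ≥ 79: 3^3 = 27 < 79 ≤ 3^4 = 81
k = ⌈log₃(79)⌉ = 4

4


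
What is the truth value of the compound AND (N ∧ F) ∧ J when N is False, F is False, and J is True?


N = False, F = False, J = True
Step 1: N ∧ F = False AND False = False
Step 2: False ∧ J = False AND True = False
AND is true only when ALL operands are true.

False


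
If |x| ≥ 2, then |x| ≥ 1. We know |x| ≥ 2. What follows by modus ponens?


Modus ponens: P → Q, P ⊢ Q
P: |x| ≥ 2
Q: |x| ≥ 1
We have P → Q and P is true.
By modus ponens, Q must be true.

|x| ≥ 1


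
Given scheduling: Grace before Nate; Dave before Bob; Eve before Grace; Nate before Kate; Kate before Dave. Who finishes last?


Constraints: Grace before Nate; Dave before Bob; Eve before Grace; Nate before Kate; Kate before Dave
The last task can have nothing scheduled after it, so it must never appear on the left of a 'before'.
Tasks appearing before some other task: Grace, Dave, Eve, Nate, Kate.
The only task not in that list is Bob → it is last.

Bob


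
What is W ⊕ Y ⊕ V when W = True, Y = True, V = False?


W = True, Y = True, V = False
Step 1: W ⊕ Y = True XOR True = False
Step 2: False ⊕ V = False XOR False = False
XOR is true when an odd number of operands are true.

False


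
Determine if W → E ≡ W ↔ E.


Expression 1: W → E
Expression 2: W ↔ E
Truth table (W E | Expr1 Expr2):
  T T |   T     T
  T F |   F     F
  F T |   T     F   ← differ
  F F |   T     T
Counterexample: W=F, E=T gives Expr1 = T but Expr2 = F, so the expressions are NOT logically equivalent.

No


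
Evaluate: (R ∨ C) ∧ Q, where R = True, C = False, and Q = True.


R = True, C = False, Q = True
Step 1: R ∨ C = True OR False = True
Step 2: True ∧ Q = True AND True = True
OR is true when at least one operand is true; AND requires both.

True


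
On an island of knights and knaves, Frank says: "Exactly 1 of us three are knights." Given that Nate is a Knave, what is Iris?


Frank claims exactly 1 knights among Frank, Nate, Iris.
Given: Nate is a Knave.

Case 1: Frank is a Knight (tells truth)
  Then exactly 1 of the three are knights.
  Counting Frank, Nate: 1 knight(s) so far. Need 0 more → Iris = Knave.
Case 2: Frank is a Knave (lies)
  Then the count is NOT 1.
  If Iris = Knight, count = 1 = 1 → claim would be true, contradicts lie.
  If Iris = Knave, count = 0 ≠ 1 → lie confirmed ✓

Iris is a Knave.

Knave


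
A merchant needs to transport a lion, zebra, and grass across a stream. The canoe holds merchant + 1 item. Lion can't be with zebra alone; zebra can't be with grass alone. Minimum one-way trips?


1. merchant+zebra → 2. merchant ← 3. merchant+lion → 4. merchant+zebra ← 5. merchant+grass → 6. merchant ← 7. merchant+zebra →
Minimum trips = 7

7


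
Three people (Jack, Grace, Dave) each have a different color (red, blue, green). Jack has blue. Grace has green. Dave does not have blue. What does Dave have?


From clues:
  Grace → green
  Jack → blue
By elimination, Dave gets the remaining.

red


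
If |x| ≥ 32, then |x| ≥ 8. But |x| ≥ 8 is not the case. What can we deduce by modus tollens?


Modus tollens: P → Q, ¬Q ⊢ ¬P
P: |x| ≥ 32
Q: |x| ≥ 8
We have P → Q and Q is false.
By modus tollens, P must be false.

It is not the case that |x| ≥ 32


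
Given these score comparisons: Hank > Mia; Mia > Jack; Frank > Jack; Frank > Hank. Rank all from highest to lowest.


Constraints: Hank > Mia; Mia > Jack; Frank > Jack; Frank > Hank
Method: at each step, the next-highest is the one remaining person who never appears on the smaller side of a constraint between remaining people.
  Step 1: remaining {Mia, Hank, Frank, Jack}; on the smaller side: {Mia, Hank, Jack} → Frank is next (Frank > Jack; Frank > Hank).
  Step 2: remaining {Mia, Hank, Jack}; on the smaller side: {Mia, Jack} → Hank is next (Hank > Mia).
  Step 3: remaining {Mia, Jack}; on the smaller side: {Jack} → Mia is next (Mia > Jack).
  Step 4: only Jack remains → lowest.
Final ranking (highest to lowest):

Frank > Hank > Mia > Jack


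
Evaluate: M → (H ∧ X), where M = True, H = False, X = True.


M = True, H = False, X = True
Step 1: H ∧ X = False AND True = False
Step 2: M → (False): false only when M=True and consequent=False.
Result: False

False


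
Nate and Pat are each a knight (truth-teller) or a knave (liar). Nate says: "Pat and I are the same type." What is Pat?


Nate says: "Pat and I are the same type."
Case 1: Nate is a Knight (truth-teller)
  Statement is true → they ARE the same → Pat is also a Knight
Case 2: Nate is a Knave (liar)
  Statement is false → they are NOT the same → Pat is a Knight
In both cases, Pat is a Knight.

Knight


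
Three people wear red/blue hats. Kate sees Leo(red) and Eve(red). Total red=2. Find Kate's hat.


Total red = 2, seen red = 2
Own red = 2 - 2 = 0
Kate's hat is blue.

blue


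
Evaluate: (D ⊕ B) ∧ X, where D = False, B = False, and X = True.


D = False, B = False, X = True
Step 1: D ⊕ B = False XOR False = False
Step 2: False ∧ X = False AND True = False
XOR true when exactly one of D,B is true; then AND with X.

False


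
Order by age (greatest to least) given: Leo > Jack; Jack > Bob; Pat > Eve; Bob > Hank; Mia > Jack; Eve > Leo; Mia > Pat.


Constraints: Leo > Jack; Jack > Bob; Pat > Eve; Bob > Hank; Mia > Jack; Eve > Leo; Mia > Pat
Method: at each step, the next-highest is the one remaining person who never appears on the smaller side of a constraint between remaining people.
  Step 1: remaining {Bob, Mia, Eve, Jack, Pat, Leo, Hank}; on the smaller side: {Bob, Eve, Jack, Pat, Leo, Hank} → Mia is next (Mia > Jack; Mia > Pat).
  Step 2: remaining {Bob, Eve, Jack, Pat, Leo, Hank}; on the smaller side: {Bob, Eve, Jack, Leo, Hank} → Pat is next (Pat > Eve).
  Step 3: remaining {Bob, Eve, Jack, Leo, Hank}; on the smaller side: {Bob, Jack, Leo, Hank} → Eve is next (Eve > Leo).
  Step 4: remaining {Bob, Jack, Leo, Hank}; on the smaller side: {Bob, Jack, Hank} → Leo is next (Leo > Jack).
  Step 5: remaining {Bob, Jack, Hank}; on the smaller side: {Bob, Hank} → Jack is next (Jack > Bob).
  Step 6: remaining {Bob, Hank}; on the smaller side: {Hank} → Bob is next (Bob > Hank).
  Step 7: only Hank remains → lowest.
Final ranking (highest to lowest):

Mia > Pat > Eve > Leo > Jack > Bob > Hank


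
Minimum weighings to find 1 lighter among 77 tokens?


Each weighing has 3 outcomes (left heavy / balance / right heavy), so k weighings distinguish at most 3^k cases; splitting into three near-equal groups achieves this.
Need 3^k ≥ 77: 3^3 = 27 < 77 ≤ 3^4 = 81
k = ⌈log₃(77)⌉ = 4

4


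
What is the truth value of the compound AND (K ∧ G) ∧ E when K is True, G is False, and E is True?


K = True, G = False, E = True
Step 1: K ∧ G = True AND False = False
Step 2: False ∧ E = False AND True = False
AND is true only when ALL operands are true.

False


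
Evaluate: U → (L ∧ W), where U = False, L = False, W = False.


U = False, L = False, W = False
Step 1: L ∧ W = False AND False = False
Step 2: U → (False): false only when U=True and consequent=False.
Result: True

True


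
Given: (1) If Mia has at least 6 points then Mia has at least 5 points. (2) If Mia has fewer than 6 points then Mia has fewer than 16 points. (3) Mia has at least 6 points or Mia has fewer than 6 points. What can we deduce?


Constructive dilemma: (P → Q) ∧ (R → S), P ∨ R ⊢ Q ∨ S
Premise 1: Mia has at least 6 points → Mia has at least 5 points
Premise 2: Mia has fewer than 6 points → Mia has fewer than 16 points
Premise 3: Mia has at least 6 points ∨ Mia has fewer than 6 points
Case 1: Assuming Mia has at least 6 points, then by Premise 1, Mia has at least 5 points.
Case 2: Assuming Mia has fewer than 6 points, then by Premise 2, Mia has fewer than 16 points.
Since one of Mia has at least 6 points or Mia has fewer than 6 points must hold, we get Mia has at least 5 points or Mia has fewer than 16 points.

Mia has at least 5 points or Mia has fewer than 16 points.


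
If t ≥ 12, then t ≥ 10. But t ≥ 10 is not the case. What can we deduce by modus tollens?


Modus tollens: P → Q, ¬Q ⊢ ¬P
P: t ≥ 12
Q: t ≥ 10
We have P → Q and Q is false.
By modus tollens, P must be false.

It is not the case that t ≥ 12


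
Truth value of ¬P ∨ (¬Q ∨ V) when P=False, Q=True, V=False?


P = False, Q = True, V = False
Expression: ¬P ∨ (¬Q ∨ V)
Step 1: ¬Q = NOT True = False
Step 2: ¬Q ∨ V = False OR False = False
Step 3: ¬P = NOT False = True
Step 4: (True) ∨ (False) = True OR False = True

True


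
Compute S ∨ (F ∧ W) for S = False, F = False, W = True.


S = False, F = False, W = True
Step 1: F ∧ W = False AND True = False
Step 2: S ∨ False = False OR False = False
AND evaluated first (higher precedence); then OR applied.

False


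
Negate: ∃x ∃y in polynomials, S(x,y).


Original: ∃x ∃y S(x,y)
Rule: ¬∀→∃, ¬∃→∀, negate predicate.
Negation: ∀x ∀y ¬S(x,y)

∀x ∀y ¬S(x,y)


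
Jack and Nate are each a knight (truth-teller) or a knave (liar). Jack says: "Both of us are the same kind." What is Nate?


Jack says: "Both of us are the same kind."
Case 1: Jack is a Knight (truth-teller)
  Statement is true → they ARE the same → Nate is also a Knight
Case 2: Jack is a Knave (liar)
  Statement is false → they are NOT the same → Nate is a Knight
In both cases, Nate is a Knight.

Knight


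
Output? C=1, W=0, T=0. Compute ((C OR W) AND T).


C OR W = 1|0 = 1
1 AND 0 = 0

0


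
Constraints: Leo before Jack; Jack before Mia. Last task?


Constraints: Leo before Jack; Jack before Mia
The last task can have nothing scheduled after it, so it must never appear on the left of a 'before'.
Tasks appearing before some other task: Leo, Jack.
The only task not in that list is Mia → it is last.

Mia


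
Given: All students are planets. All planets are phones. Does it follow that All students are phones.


Premise 1: All students are planets.
Premise 2: All planets are phones.
Conclusion: All students are phones.
Barbara syllogism (AAA-1): All A are B, All B are C → All A are C.
Middle term (planets) distributed in premise 2.

Valid


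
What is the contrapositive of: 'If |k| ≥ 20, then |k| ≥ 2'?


Original: If |k| ≥ 20, then |k| ≥ 2
Contrapositive: If ¬Q, then ¬P
Negate Q: not (|k| ≥ 2)
Negate P: not (|k| ≥ 20)

If not (|k| ≥ 2), then not (|k| ≥ 20).


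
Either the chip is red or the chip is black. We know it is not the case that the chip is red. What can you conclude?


Disjunctive syllogism: P ∨ Q, ¬P ⊢ Q
Disjunction: the chip is red ∨ the chip is black
We know it is not the case that the chip is red.
By disjunctive syllogism, the other disjunct must be true.

The chip is black


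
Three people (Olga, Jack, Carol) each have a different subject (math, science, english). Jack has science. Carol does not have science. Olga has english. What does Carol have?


From clues:
  Jack → science
  Olga → english
By elimination, Carol gets the remaining.

math


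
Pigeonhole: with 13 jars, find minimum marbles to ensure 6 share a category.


Pigeonhole: to guarantee k in one of n categories, need (k-1)×n + 1.
k = 6, n = 13
Minimum = (6-1) × 13 + 1 = 5 × 13 + 1

66


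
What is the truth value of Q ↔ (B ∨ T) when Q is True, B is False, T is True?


Q = True, B = False, T = True
Step 1: B ∨ T = False OR True = True
Step 2: Q ↔ (True): true when both sides have same truth value.
Result: True ↔ True = True

True


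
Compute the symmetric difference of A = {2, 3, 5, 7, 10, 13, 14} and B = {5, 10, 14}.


A = {2, 3, 5, 7, 10, 13, 14}
B = {5, 10, 14}
Operation: symmetric difference
In A only: [2, 3, 7, 13], in B only: []

{2, 3, 7, 13}


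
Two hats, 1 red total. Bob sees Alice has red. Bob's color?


Total red = 1, Alice = red
Red accounted for: 1
Remaining for Bob: 0
Bob's hat is blue.

blue


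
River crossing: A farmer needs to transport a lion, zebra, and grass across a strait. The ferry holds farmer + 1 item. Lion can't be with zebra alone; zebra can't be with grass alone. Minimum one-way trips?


1. farmer+zebra → 2. farmer ← 3. farmer+lion → 4. farmer+zebra ← 5. farmer+grass → 6. farmer ← 7. farmer+zebra →
Minimum trips = 7

7


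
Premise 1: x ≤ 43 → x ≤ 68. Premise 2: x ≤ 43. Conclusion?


Modus ponens: P → Q, P ⊢ Q
P: x ≤ 43
Q: x ≤ 68
We have P → Q and P is true.
By modus ponens, Q must be true.

x ≤ 68


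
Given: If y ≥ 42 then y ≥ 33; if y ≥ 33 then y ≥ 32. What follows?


Hypothetical syllogism: P → Q, Q → R ⊢ P → R
Premise 1: y ≥ 42 → y ≥ 33
Premise 2: y ≥ 33 → y ≥ 32
Chain the implications: the middle term (y ≥ 33) links the two.
Conclusion: If y ≥ 42, then y ≥ 32.

If y ≥ 42, then y ≥ 32.


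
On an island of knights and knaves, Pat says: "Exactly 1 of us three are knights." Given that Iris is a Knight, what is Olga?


Pat claims exactly 1 knights among Pat, Iris, Olga.
Given: Iris is a Knight.

Case 1: Pat is a Knight (tells truth)
  Then exactly 1 of the three are knights.
  Counting Pat, Iris: 2 knight(s) so far. Need -1 more → impossible.
Case 2: Pat is a Knave (lies)
  Then the count is NOT 1.
  If Olga = Knave, count = 1 = 1 → claim would be true, contradicts lie.
  If Olga = Knight, count = 2 ≠ 1 → lie confirmed ✓

Olga is a Knight.

Knight


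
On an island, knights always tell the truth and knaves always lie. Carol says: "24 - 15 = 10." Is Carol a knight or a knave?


Statement: "24 - 15 = 10."
Actual: 24 - 15 = 9
Claimed: 10
Statement is FALSE → Carol lies → Knave

Knave


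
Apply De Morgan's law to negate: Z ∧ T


De Morgan's law: ¬(P ∧ Q) ≡ ¬P ∨ ¬Q
¬(Z ∧ T) = ¬Z ∨ ¬T

¬Z ∨ ¬T


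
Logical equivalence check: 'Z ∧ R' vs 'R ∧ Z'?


Expression 1: Z ∧ R
Expression 2: R ∧ Z
Truth table (Z R | Expr1 Expr2):
  T T |   T     T
  T F |   F     F
  F T |   F     F
  F F |   F     F
All 4 rows agree, so the expressions are logically equivalent.

Yes


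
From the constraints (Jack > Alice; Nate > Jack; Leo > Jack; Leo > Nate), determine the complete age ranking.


Constraints: Jack > Alice; Nate > Jack; Leo > Jack; Leo > Nate
Method: at each step, the next-highest is the one remaining person who never appears on the smaller side of a constraint between remaining people.
  Step 1: remaining {Leo, Nate, Jack, Alice}; on the smaller side: {Nate, Jack, Alice} → Leo is next (Leo > Jack; Leo > Nate).
  Step 2: remaining {Nate, Jack, Alice}; on the smaller side: {Jack, Alice} → Nate is next (Nate > Jack).
  Step 3: remaining {Jack, Alice}; on the smaller side: {Alice} → Jack is next (Jack > Alice).
  Step 4: only Alice remains → lowest.
Final ranking (highest to lowest):

Leo > Nate > Jack > Alice


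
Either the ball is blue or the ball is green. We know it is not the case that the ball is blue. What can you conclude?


Disjunctive syllogism: P ∨ Q, ¬P ⊢ Q
Disjunction: the ball is blue ∨ the ball is green
We know it is not the case that the ball is blue.
By disjunctive syllogism, the other disjunct must be true.

The ball is green


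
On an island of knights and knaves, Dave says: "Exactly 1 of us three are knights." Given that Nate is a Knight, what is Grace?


Dave claims exactly 1 knights among Dave, Nate, Grace.
Given: Nate is a Knight.

Case 1: Dave is a Knight (tells truth)
  Then exactly 1 of the three are knights.
  Counting Dave, Nate: 2 knight(s) so far. Need -1 more → impossible.
Case 2: Dave is a Knave (lies)
  Then the count is NOT 1.
  If Grace = Knave, count = 1 = 1 → claim would be true, contradicts lie.
  If Grace = Knight, count = 2 ≠ 1 → lie confirmed ✓

Grace is a Knight.

Knight


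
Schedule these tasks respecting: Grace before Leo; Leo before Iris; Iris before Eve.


Constraints: Grace before Leo; Leo before Iris; Iris before Eve
Method: repeatedly schedule the remaining task that has no remaining task required before it.
  Step 1: remaining {Iris, Eve, Grace, Leo}; every task except Grace still has a predecessor pending → schedule Grace.
  Step 2: remaining {Iris, Eve, Leo}; every task except Leo still has a predecessor pending → schedule Leo.
  Step 3: remaining {Iris, Eve}; every task except Iris still has a predecessor pending → schedule Iris.
  Step 4: only Eve remains → schedule Eve.
Resulting order:

Grace → Leo → Iris → Eve


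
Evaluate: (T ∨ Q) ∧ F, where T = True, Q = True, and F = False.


T = True, Q = True, F = False
Step 1: T ∨ Q = True OR True = True
Step 2: True ∧ F = True AND False = False
OR is true when at least one operand is true; AND requires both.

False


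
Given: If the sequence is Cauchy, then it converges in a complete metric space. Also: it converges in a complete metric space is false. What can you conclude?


Modus tollens: P → Q, ¬Q ⊢ ¬P
P: the sequence is Cauchy
Q: it converges in a complete metric space
We have P → Q and Q is false.
By modus tollens, P must be false.

It is not the case that the sequence is Cauchy


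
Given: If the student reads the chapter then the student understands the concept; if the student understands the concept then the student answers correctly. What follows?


Hypothetical syllogism: P → Q, Q → R ⊢ P → R
Premise 1: the student reads the chapter → the student understands the concept
Premise 2: the student understands the concept → the student answers correctly
Chain the implications: the middle term (the student understands the concept) links the two.
Conclusion: If the student reads the chapter, then the student answers correctly.

If the student reads the chapter, then the student answers correctly.


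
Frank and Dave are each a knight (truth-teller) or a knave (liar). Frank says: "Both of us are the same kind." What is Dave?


Frank says: "Both of us are the same kind."
Case 1: Frank is a Knight (truth-teller)
  Statement is true → they ARE the same → Dave is also a Knight
Case 2: Frank is a Knave (liar)
  Statement is false → they are NOT the same → Dave is a Knight
In both cases, Dave is a Knight.

Knight


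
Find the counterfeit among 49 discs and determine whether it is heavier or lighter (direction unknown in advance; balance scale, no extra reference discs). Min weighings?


Let n = 49. 98 possibilities (n discs × lighter/heavier); each weighing has 3 outcomes.
Bound for k weighings: say the first weighing puts j discs on each pan. If it tips, the 2j weighed discs remain suspects (each with a known direction) and k-1 weighings give 3^(k-1) outcomes; 3^(k-1) is odd, so 2j ≤ 3^(k-1) - 1. If it balances, the n - 2j unweighed discs remain with direction unknown: 2(n - 2j) ≤ 3^(k-1) - 1 by the same parity argument. Adding, n ≤ (3^(k-1) - 1) + (3^(k-1) - 1)/2 = (3^k - 3)/2, and the classical three-group strategy achieves this (3 discs in 2 weighings, 12 in 3, 39 in 4, 120 in 5).
So we need the smallest k with (3^k - 3)/2 ≥ 49.
k = 4: (3^4 - 3)/2 = 39 < 49 ✗
k = 5: (3^5 - 3)/2 = 120 ≥ 49 ✓

5


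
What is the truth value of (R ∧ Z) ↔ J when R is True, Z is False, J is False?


R = True, Z = False, J = False
Step 1: R ∧ Z = True AND False = False
Step 2: (False) ↔ J: true when both sides have same truth value.
Result: False ↔ False = True

True


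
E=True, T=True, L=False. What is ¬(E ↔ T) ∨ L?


E = True, T = True, L = False
Expression: ¬(E ↔ T) ∨ L
Step 1: E ↔ T = (True iff True) = True
Step 2: ¬(E ↔ T) = NOT True = False
Step 3: (False) ∨ L = False OR False = False

False


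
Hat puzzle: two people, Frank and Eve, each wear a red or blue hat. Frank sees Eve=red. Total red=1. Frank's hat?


Total red = 1, Eve = red
Red accounted for: 1
Remaining for Frank: 0
Frank's hat is blue.

blue


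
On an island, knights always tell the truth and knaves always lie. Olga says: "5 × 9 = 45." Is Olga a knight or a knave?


Statement: "5 × 9 = 45."
Actual: 5 × 9 = 45
Claimed: 45
Statement is TRUE → Olga tells the truth → Knight

Knight


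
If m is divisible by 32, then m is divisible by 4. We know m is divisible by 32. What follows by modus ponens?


Modus ponens: P → Q, P ⊢ Q
P: m is divisible by 32
Q: m is divisible by 4
We have P → Q and P is true.
By modus ponens, Q must be true.

m is divisible by 4


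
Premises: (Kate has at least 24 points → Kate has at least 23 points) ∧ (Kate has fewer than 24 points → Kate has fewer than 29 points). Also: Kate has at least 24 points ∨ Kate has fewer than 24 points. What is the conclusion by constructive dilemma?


Constructive dilemma: (P → Q) ∧ (R → S), P ∨ R ⊢ Q ∨ S
Premise 1: Kate has at least 24 points → Kate has at least 23 points
Premise 2: Kate has fewer than 24 points → Kate has fewer than 29 points
Premise 3: Kate has at least 24 points ∨ Kate has fewer than 24 points
Case 1: Assuming Kate has at least 24 points, then by Premise 1, Kate has at least 23 points.
Case 2: Assuming Kate has fewer than 24 points, then by Premise 2, Kate has fewer than 29 points.
Since one of Kate has at least 24 points or Kate has fewer than 24 points must hold, we get Kate has at least 23 points or Kate has fewer than 29 points.

Kate has at least 23 points or Kate has fewer than 29 points.


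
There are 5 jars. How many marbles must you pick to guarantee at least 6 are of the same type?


Pigeonhole: to guarantee k in one of n categories, need (k-1)×n + 1.
k = 6, n = 5
Minimum = (6-1) × 5 + 1 = 5 × 5 + 1

26


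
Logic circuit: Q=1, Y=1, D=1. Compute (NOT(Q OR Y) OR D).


Q OR Y = 1
NOT(1) = 0
0 OR 1 = 1

1


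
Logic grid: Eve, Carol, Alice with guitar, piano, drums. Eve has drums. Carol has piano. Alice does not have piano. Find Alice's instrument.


From clues:
  Carol → piano
  Eve → drums
By elimination, Alice gets the remaining.

guitar


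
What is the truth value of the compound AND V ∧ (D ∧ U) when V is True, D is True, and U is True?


V = True, D = True, U = True
Step 1: D ∧ U = True AND True = True
Step 2: V ∧ True = True AND True = True
AND is true only when ALL operands are true.

True


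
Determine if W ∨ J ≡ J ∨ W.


Expression 1: W ∨ J
Expression 2: J ∨ W
Truth table (W J | Expr1 Expr2):
  T T |   T     T
  T F |   T     T
  F T |   T     T
  F F |   F     F
All 4 rows agree, so the expressions are logically equivalent.

Yes


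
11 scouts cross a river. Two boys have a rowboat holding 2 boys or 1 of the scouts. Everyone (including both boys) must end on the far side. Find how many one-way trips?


Per crossing of one of the scouts: boys→, one←, one of the scouts→, one← = 4 trips
11 × 4 = 44, + 1 final boys→ = 45
Minimum trips = 45

45


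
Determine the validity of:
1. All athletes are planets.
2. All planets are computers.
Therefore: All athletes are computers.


Premise 1: All athletes are planets.
Premise 2: All planets are computers.
Conclusion: All athletes are computers.
Barbara syllogism (AAA-1): All A are B, All B are C → All A are C.
Middle term (planets) distributed in premise 2.

Valid


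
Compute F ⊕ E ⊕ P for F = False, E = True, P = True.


F = False, E = True, P = True
Step 1: F ⊕ E = False XOR True = True
Step 2: True ⊕ P = True XOR True = False
XOR is true when an odd number of operands are true.

False


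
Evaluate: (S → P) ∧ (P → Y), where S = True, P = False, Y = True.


S = True, P = False, Y = True
Step 1: S → P is false only when S=True and P=False. Result: False
Step 2: P → Y is false only when P=True and Y=False. Result: True
Step 3: False ∧ True = False

False


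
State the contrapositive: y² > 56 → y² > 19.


Original: If y² > 56, then y² > 19
Contrapositive: If ¬Q, then ¬P
Negate Q: not (y² > 19)
Negate P: not (y² > 56)

If not (y² > 19), then not (y² > 56).


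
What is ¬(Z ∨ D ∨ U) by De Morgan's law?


De Morgan's law: ¬(P ∨ Q ∨ R) ≡ ¬P ∧ ¬Q ∧ ¬R
¬(Z ∨ D ∨ U) = ¬Z ∧ ¬D ∧ ¬U

¬Z ∧ ¬D ∧ ¬U


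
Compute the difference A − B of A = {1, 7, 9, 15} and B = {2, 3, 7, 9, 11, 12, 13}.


A = {1, 7, 9, 15}
B = {2, 3, 7, 9, 11, 12, 13}
Operation: difference A − B
In A but not B: 1, 15

{1, 15}


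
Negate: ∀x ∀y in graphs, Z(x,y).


Original: ∀x ∀y Z(x,y)
Rule: ¬∀→∃, ¬∃→∀, negate predicate.
Negation: ∃x ∃y ¬Z(x,y)

∃x ∃y ¬Z(x,y)


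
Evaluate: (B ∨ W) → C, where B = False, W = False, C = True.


B = False, W = False, C = True
Step 1: B ∨ W = False OR False = False
Step 2: (False) → C: false only when antecedent=True and C=False.
Result: True

True
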